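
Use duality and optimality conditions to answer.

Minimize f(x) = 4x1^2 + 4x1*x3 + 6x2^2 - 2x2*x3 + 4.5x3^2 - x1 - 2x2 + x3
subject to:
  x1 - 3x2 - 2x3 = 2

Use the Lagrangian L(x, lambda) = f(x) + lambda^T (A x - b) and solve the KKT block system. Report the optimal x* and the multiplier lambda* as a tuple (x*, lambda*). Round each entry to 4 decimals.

Form the Lagrangian:
  L(x, lambda) = (1/2) x^T Q x + c^T x + lambda^T (A x - b)
Stationarity (grad_x L = 0): Q x + c + A^T lambda = 0.
Primal feasibility: A x = b.

This gives the KKT block system:
  [ Q   A^T ] [ x     ]   [-c ]
  [ A    0  ] [ lambda ] = [ b ]

Solving the linear system:
  x*      = (0.5035, -0.1327, -0.5492)
  lambda* = (-0.8315)
  f(x*)   = 0.4379

x* = (0.5035, -0.1327, -0.5492), lambda* = (-0.8315)


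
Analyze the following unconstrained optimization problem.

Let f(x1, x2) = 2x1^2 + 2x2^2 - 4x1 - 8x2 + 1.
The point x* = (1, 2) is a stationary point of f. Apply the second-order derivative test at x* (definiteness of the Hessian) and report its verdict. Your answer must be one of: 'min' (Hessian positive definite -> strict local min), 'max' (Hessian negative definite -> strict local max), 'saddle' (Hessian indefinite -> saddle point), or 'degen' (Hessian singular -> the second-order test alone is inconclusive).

Compute the Hessian H = grad^2 f:
  H = [[4, 0], [0, 4]]
Verify stationarity: grad f(x*) = H x* + g = (0, 0).
Eigenvalues of H: 4, 4.
Both eigenvalues > 0, so H is positive definite -> x* is a strict local min.

min


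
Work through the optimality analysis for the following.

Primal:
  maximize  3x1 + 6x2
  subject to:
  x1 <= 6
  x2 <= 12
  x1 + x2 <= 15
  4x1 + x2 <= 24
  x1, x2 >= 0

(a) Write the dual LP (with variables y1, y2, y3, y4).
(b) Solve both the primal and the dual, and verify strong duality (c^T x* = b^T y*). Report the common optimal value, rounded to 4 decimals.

The standard primal-dual pair for 'max c^T x s.t. A x <= b, x >= 0' is:
  Dual:  min b^T y  s.t.  A^T y >= c,  y >= 0.

So the dual LP is:
  minimize  6y1 + 12y2 + 15y3 + 24y4
  subject to:
    y1 + y3 + 4y4 >= 3
    y2 + y3 + y4 >= 6
    y1, y2, y3, y4 >= 0

Solving the primal: x* = (3, 12).
  primal value c^T x* = 81.
Solving the dual: y* = (0, 5.25, 0, 0.75).
  dual value b^T y* = 81.
Strong duality: c^T x* = b^T y*. Confirmed.

81


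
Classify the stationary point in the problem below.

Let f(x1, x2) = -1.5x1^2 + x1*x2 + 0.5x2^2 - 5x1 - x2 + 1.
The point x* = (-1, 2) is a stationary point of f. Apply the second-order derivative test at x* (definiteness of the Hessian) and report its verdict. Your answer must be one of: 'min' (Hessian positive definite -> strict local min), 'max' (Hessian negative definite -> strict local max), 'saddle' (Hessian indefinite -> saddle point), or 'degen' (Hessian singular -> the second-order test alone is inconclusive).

Compute the Hessian H = grad^2 f:
  H = [[-3, 1], [1, 1]]
Verify stationarity: grad f(x*) = H x* + g = (0, 0).
Eigenvalues of H: -3.2361, 1.2361.
Eigenvalues have mixed signs, so H is indefinite -> x* is a saddle point.

saddle


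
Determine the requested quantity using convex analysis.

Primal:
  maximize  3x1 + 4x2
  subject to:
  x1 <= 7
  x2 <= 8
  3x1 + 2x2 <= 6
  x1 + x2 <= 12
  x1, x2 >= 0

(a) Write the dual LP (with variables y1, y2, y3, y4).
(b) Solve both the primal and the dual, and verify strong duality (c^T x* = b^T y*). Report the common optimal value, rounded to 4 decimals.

The standard primal-dual pair for 'max c^T x s.t. A x <= b, x >= 0' is:
  Dual:  min b^T y  s.t.  A^T y >= c,  y >= 0.

So the dual LP is:
  minimize  7y1 + 8y2 + 6y3 + 12y4
  subject to:
    y1 + 3y3 + y4 >= 3
    y2 + 2y3 + y4 >= 4
    y1, y2, y3, y4 >= 0

Solving the primal: x* = (0, 3).
  primal value c^T x* = 12.
Solving the dual: y* = (0, 0, 2, 0).
  dual value b^T y* = 12.
Strong duality: c^T x* = b^T y*. Confirmed.

12


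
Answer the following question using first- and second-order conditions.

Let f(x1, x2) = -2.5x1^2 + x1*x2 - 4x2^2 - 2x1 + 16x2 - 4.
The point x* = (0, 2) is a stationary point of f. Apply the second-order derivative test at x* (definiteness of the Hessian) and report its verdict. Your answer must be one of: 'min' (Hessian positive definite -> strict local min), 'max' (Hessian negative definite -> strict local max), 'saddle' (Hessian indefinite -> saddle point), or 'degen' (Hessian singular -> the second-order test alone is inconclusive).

Compute the Hessian H = grad^2 f:
  H = [[-5, 1], [1, -8]]
Verify stationarity: grad f(x*) = H x* + g = (0, 0).
Eigenvalues of H: -8.3028, -4.6972.
Both eigenvalues < 0, so H is negative definite -> x* is a strict local max.

max


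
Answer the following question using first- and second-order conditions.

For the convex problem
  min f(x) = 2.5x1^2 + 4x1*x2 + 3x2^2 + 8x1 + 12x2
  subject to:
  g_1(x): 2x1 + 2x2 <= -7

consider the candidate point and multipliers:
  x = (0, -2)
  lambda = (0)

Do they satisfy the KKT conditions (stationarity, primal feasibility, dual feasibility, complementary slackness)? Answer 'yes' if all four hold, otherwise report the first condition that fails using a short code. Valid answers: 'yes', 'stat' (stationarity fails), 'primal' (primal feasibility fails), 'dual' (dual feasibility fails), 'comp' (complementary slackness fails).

Gradient of f: grad f(x) = Q x + c = (0, 0)
Constraint values g_i(x) = a_i^T x - b_i:
  g_1((0, -2)) = 3
Stationarity residual: grad f(x) + sum_i lambda_i a_i = (0, 0)
  -> stationarity OK
Primal feasibility (all g_i <= 0): FAILS
Dual feasibility (all lambda_i >= 0): OK
Complementary slackness (lambda_i * g_i(x) = 0 for all i): OK

Verdict: the first failing condition is primal_feasibility -> primal.

primal


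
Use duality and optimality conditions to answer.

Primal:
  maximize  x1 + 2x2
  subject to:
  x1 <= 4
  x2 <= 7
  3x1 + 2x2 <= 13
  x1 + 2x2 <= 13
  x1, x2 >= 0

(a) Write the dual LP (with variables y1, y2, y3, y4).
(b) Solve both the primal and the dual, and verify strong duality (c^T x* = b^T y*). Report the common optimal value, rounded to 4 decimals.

The standard primal-dual pair for 'max c^T x s.t. A x <= b, x >= 0' is:
  Dual:  min b^T y  s.t.  A^T y >= c,  y >= 0.

So the dual LP is:
  minimize  4y1 + 7y2 + 13y3 + 13y4
  subject to:
    y1 + 3y3 + y4 >= 1
    y2 + 2y3 + 2y4 >= 2
    y1, y2, y3, y4 >= 0

Solving the primal: x* = (0, 6.5).
  primal value c^T x* = 13.
Solving the dual: y* = (0, 0, 0, 1).
  dual value b^T y* = 13.
Strong duality: c^T x* = b^T y*. Confirmed.

13


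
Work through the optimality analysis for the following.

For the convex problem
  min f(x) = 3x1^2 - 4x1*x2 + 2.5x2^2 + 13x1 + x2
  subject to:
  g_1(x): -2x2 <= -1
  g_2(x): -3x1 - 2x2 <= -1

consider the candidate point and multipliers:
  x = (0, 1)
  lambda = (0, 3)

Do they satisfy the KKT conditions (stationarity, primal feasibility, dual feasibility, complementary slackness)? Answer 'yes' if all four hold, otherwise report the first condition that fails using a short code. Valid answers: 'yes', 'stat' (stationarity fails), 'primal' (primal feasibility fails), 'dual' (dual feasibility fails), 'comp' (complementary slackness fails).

Gradient of f: grad f(x) = Q x + c = (9, 6)
Constraint values g_i(x) = a_i^T x - b_i:
  g_1((0, 1)) = -1
  g_2((0, 1)) = -1
Stationarity residual: grad f(x) + sum_i lambda_i a_i = (0, 0)
  -> stationarity OK
Primal feasibility (all g_i <= 0): OK
Dual feasibility (all lambda_i >= 0): OK
Complementary slackness (lambda_i * g_i(x) = 0 for all i): FAILS

Verdict: the first failing condition is complementary_slackness -> comp.

comp


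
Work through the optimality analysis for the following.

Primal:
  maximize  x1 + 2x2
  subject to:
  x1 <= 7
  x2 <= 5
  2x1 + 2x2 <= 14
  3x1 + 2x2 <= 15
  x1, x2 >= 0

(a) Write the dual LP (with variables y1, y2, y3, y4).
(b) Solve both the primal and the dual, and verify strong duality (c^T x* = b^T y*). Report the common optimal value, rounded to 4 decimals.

The standard primal-dual pair for 'max c^T x s.t. A x <= b, x >= 0' is:
  Dual:  min b^T y  s.t.  A^T y >= c,  y >= 0.

So the dual LP is:
  minimize  7y1 + 5y2 + 14y3 + 15y4
  subject to:
    y1 + 2y3 + 3y4 >= 1
    y2 + 2y3 + 2y4 >= 2
    y1, y2, y3, y4 >= 0

Solving the primal: x* = (1.6667, 5).
  primal value c^T x* = 11.6667.
Solving the dual: y* = (0, 1.3333, 0, 0.3333).
  dual value b^T y* = 11.6667.
Strong duality: c^T x* = b^T y*. Confirmed.

11.6667


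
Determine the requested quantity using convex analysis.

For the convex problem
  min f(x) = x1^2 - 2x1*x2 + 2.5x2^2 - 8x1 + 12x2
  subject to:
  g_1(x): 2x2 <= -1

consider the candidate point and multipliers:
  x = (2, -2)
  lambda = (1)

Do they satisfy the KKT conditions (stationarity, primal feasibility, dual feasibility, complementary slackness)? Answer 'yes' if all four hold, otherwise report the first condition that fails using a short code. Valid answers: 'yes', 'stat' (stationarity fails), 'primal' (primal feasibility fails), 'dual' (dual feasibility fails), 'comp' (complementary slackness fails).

Gradient of f: grad f(x) = Q x + c = (0, -2)
Constraint values g_i(x) = a_i^T x - b_i:
  g_1((2, -2)) = -3
Stationarity residual: grad f(x) + sum_i lambda_i a_i = (0, 0)
  -> stationarity OK
Primal feasibility (all g_i <= 0): OK
Dual feasibility (all lambda_i >= 0): OK
Complementary slackness (lambda_i * g_i(x) = 0 for all i): FAILS

Verdict: the first failing condition is complementary_slackness -> comp.

comp


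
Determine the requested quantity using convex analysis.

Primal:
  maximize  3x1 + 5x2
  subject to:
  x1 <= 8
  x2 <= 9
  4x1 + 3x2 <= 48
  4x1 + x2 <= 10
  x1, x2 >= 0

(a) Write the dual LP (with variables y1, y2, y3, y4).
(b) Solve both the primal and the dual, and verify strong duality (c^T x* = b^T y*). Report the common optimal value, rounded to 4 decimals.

The standard primal-dual pair for 'max c^T x s.t. A x <= b, x >= 0' is:
  Dual:  min b^T y  s.t.  A^T y >= c,  y >= 0.

So the dual LP is:
  minimize  8y1 + 9y2 + 48y3 + 10y4
  subject to:
    y1 + 4y3 + 4y4 >= 3
    y2 + 3y3 + y4 >= 5
    y1, y2, y3, y4 >= 0

Solving the primal: x* = (0.25, 9).
  primal value c^T x* = 45.75.
Solving the dual: y* = (0, 4.25, 0, 0.75).
  dual value b^T y* = 45.75.
Strong duality: c^T x* = b^T y*. Confirmed.

45.75


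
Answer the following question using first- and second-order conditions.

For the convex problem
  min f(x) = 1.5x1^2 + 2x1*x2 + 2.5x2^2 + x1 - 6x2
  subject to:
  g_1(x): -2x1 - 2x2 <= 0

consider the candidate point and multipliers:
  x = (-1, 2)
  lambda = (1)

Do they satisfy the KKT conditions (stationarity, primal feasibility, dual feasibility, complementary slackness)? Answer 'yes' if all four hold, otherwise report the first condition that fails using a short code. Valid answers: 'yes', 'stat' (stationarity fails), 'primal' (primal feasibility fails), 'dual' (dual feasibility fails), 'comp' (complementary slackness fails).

Gradient of f: grad f(x) = Q x + c = (2, 2)
Constraint values g_i(x) = a_i^T x - b_i:
  g_1((-1, 2)) = -2
Stationarity residual: grad f(x) + sum_i lambda_i a_i = (0, 0)
  -> stationarity OK
Primal feasibility (all g_i <= 0): OK
Dual feasibility (all lambda_i >= 0): OK
Complementary slackness (lambda_i * g_i(x) = 0 for all i): FAILS

Verdict: the first failing condition is complementary_slackness -> comp.

comp


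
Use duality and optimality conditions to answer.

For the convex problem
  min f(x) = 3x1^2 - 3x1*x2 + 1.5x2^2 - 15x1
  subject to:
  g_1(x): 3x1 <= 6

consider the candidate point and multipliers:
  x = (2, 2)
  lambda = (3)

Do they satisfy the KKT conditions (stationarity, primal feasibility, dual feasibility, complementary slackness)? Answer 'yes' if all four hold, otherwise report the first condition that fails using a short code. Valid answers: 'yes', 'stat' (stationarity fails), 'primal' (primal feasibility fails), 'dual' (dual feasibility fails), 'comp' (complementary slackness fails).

Gradient of f: grad f(x) = Q x + c = (-9, 0)
Constraint values g_i(x) = a_i^T x - b_i:
  g_1((2, 2)) = 0
Stationarity residual: grad f(x) + sum_i lambda_i a_i = (0, 0)
  -> stationarity OK
Primal feasibility (all g_i <= 0): OK
Dual feasibility (all lambda_i >= 0): OK
Complementary slackness (lambda_i * g_i(x) = 0 for all i): OK

Verdict: yes, KKT holds.

yes


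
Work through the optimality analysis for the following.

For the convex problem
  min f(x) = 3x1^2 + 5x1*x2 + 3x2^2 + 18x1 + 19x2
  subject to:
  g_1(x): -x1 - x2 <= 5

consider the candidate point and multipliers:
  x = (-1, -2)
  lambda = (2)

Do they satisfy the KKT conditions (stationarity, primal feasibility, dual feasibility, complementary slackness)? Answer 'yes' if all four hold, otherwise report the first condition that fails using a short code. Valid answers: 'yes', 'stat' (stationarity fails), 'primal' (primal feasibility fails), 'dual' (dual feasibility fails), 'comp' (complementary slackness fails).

Gradient of f: grad f(x) = Q x + c = (2, 2)
Constraint values g_i(x) = a_i^T x - b_i:
  g_1((-1, -2)) = -2
Stationarity residual: grad f(x) + sum_i lambda_i a_i = (0, 0)
  -> stationarity OK
Primal feasibility (all g_i <= 0): OK
Dual feasibility (all lambda_i >= 0): OK
Complementary slackness (lambda_i * g_i(x) = 0 for all i): FAILS

Verdict: the first failing condition is complementary_slackness -> comp.

comp


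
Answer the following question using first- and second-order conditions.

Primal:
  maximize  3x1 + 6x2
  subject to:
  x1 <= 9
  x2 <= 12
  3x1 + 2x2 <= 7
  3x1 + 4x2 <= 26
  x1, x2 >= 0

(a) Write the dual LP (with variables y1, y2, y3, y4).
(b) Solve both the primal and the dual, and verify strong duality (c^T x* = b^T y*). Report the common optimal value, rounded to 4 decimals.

The standard primal-dual pair for 'max c^T x s.t. A x <= b, x >= 0' is:
  Dual:  min b^T y  s.t.  A^T y >= c,  y >= 0.

So the dual LP is:
  minimize  9y1 + 12y2 + 7y3 + 26y4
  subject to:
    y1 + 3y3 + 3y4 >= 3
    y2 + 2y3 + 4y4 >= 6
    y1, y2, y3, y4 >= 0

Solving the primal: x* = (0, 3.5).
  primal value c^T x* = 21.
Solving the dual: y* = (0, 0, 3, 0).
  dual value b^T y* = 21.
Strong duality: c^T x* = b^T y*. Confirmed.

21


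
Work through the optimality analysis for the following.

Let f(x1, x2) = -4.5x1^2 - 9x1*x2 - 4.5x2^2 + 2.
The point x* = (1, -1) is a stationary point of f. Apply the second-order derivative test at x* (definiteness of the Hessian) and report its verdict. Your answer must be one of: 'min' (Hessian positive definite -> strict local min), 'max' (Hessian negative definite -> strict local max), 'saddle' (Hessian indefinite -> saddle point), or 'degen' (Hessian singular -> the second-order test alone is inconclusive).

Compute the Hessian H = grad^2 f:
  H = [[-9, -9], [-9, -9]]
Verify stationarity: grad f(x*) = H x* + g = (0, 0).
Eigenvalues of H: -18, 0.
H has a zero eigenvalue (singular; negative semidefinite but not definite), so H is neither positive definite, negative definite, nor indefinite. The second-order test alone is inconclusive -> degen.
(Indeed, f is constant along the null direction of H through x*, so x* is not a strict local extremum.)

degen


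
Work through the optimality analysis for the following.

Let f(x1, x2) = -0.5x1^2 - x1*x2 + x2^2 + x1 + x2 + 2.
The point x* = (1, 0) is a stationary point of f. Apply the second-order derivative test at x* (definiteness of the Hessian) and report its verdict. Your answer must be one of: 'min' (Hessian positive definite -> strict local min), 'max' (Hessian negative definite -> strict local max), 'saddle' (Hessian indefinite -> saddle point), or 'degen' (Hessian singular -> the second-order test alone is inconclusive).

Compute the Hessian H = grad^2 f:
  H = [[-1, -1], [-1, 2]]
Verify stationarity: grad f(x*) = H x* + g = (0, 0).
Eigenvalues of H: -1.3028, 2.3028.
Eigenvalues have mixed signs, so H is indefinite -> x* is a saddle point.

saddle


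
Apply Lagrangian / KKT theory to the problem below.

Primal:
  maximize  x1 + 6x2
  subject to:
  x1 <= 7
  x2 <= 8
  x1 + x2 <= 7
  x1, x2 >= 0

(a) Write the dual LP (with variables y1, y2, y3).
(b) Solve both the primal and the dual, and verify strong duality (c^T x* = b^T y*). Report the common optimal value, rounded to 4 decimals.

The standard primal-dual pair for 'max c^T x s.t. A x <= b, x >= 0' is:
  Dual:  min b^T y  s.t.  A^T y >= c,  y >= 0.

So the dual LP is:
  minimize  7y1 + 8y2 + 7y3
  subject to:
    y1 + y3 >= 1
    y2 + y3 >= 6
    y1, y2, y3 >= 0

Solving the primal: x* = (0, 7).
  primal value c^T x* = 42.
Solving the dual: y* = (0, 0, 6).
  dual value b^T y* = 42.
Strong duality: c^T x* = b^T y*. Confirmed.

42


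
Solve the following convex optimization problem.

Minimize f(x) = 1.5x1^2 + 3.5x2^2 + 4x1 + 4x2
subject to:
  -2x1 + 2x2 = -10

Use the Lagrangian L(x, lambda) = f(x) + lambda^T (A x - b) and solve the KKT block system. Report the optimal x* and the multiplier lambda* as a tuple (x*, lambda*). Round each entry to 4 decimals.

Form the Lagrangian:
  L(x, lambda) = (1/2) x^T Q x + c^T x + lambda^T (A x - b)
Stationarity (grad_x L = 0): Q x + c + A^T lambda = 0.
Primal feasibility: A x = b.

This gives the KKT block system:
  [ Q   A^T ] [ x     ]   [-c ]
  [ A    0  ] [ lambda ] = [ b ]

Solving the linear system:
  x*      = (2.7, -2.3)
  lambda* = (6.05)
  f(x*)   = 31.05

x* = (2.7, -2.3), lambda* = (6.05)


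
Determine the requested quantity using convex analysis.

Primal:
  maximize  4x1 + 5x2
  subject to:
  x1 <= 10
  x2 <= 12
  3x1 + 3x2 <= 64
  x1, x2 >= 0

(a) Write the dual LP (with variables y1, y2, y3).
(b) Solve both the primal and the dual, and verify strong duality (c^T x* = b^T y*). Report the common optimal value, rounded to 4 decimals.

The standard primal-dual pair for 'max c^T x s.t. A x <= b, x >= 0' is:
  Dual:  min b^T y  s.t.  A^T y >= c,  y >= 0.

So the dual LP is:
  minimize  10y1 + 12y2 + 64y3
  subject to:
    y1 + 3y3 >= 4
    y2 + 3y3 >= 5
    y1, y2, y3 >= 0

Solving the primal: x* = (9.3333, 12).
  primal value c^T x* = 97.3333.
Solving the dual: y* = (0, 1, 1.3333).
  dual value b^T y* = 97.3333.
Strong duality: c^T x* = b^T y*. Confirmed.

97.3333


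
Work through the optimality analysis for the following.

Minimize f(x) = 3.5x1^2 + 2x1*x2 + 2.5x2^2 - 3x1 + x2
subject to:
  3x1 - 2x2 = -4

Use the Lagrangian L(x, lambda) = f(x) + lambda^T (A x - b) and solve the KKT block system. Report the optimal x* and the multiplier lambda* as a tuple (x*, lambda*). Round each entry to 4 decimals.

Form the Lagrangian:
  L(x, lambda) = (1/2) x^T Q x + c^T x + lambda^T (A x - b)
Stationarity (grad_x L = 0): Q x + c + A^T lambda = 0.
Primal feasibility: A x = b.

This gives the KKT block system:
  [ Q   A^T ] [ x     ]   [-c ]
  [ A    0  ] [ lambda ] = [ b ]

Solving the linear system:
  x*      = (-0.7216, 0.9175)
  lambda* = (2.0722)
  f(x*)   = 5.6856

x* = (-0.7216, 0.9175), lambda* = (2.0722)


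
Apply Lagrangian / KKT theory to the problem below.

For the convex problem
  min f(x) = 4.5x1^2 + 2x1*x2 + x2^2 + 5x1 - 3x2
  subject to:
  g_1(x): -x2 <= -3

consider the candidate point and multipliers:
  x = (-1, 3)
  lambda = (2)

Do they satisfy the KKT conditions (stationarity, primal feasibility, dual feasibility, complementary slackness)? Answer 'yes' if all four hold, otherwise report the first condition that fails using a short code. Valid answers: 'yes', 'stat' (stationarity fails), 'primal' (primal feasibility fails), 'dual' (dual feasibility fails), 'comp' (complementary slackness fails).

Gradient of f: grad f(x) = Q x + c = (2, 1)
Constraint values g_i(x) = a_i^T x - b_i:
  g_1((-1, 3)) = 0
Stationarity residual: grad f(x) + sum_i lambda_i a_i = (2, -1)
  -> stationarity FAILS
Primal feasibility (all g_i <= 0): OK
Dual feasibility (all lambda_i >= 0): OK
Complementary slackness (lambda_i * g_i(x) = 0 for all i): OK

Verdict: the first failing condition is stationarity -> stat.

stat


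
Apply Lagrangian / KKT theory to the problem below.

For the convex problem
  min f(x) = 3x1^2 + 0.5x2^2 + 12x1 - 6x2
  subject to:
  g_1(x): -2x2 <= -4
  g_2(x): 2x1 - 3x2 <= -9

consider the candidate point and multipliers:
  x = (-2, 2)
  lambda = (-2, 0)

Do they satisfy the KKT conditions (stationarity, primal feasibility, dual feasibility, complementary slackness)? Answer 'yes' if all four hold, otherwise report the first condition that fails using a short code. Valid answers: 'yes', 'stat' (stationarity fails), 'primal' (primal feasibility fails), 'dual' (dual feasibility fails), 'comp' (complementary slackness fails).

Gradient of f: grad f(x) = Q x + c = (0, -4)
Constraint values g_i(x) = a_i^T x - b_i:
  g_1((-2, 2)) = 0
  g_2((-2, 2)) = -1
Stationarity residual: grad f(x) + sum_i lambda_i a_i = (0, 0)
  -> stationarity OK
Primal feasibility (all g_i <= 0): OK
Dual feasibility (all lambda_i >= 0): FAILS
Complementary slackness (lambda_i * g_i(x) = 0 for all i): OK

Verdict: the first failing condition is dual_feasibility -> dual.

dual


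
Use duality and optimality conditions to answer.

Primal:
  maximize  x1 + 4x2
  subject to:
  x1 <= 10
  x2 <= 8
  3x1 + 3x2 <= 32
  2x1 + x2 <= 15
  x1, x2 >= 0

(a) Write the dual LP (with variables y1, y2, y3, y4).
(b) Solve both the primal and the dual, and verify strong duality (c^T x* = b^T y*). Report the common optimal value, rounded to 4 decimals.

The standard primal-dual pair for 'max c^T x s.t. A x <= b, x >= 0' is:
  Dual:  min b^T y  s.t.  A^T y >= c,  y >= 0.

So the dual LP is:
  minimize  10y1 + 8y2 + 32y3 + 15y4
  subject to:
    y1 + 3y3 + 2y4 >= 1
    y2 + 3y3 + y4 >= 4
    y1, y2, y3, y4 >= 0

Solving the primal: x* = (2.6667, 8).
  primal value c^T x* = 34.6667.
Solving the dual: y* = (0, 3, 0.3333, 0).
  dual value b^T y* = 34.6667.
Strong duality: c^T x* = b^T y*. Confirmed.

34.6667


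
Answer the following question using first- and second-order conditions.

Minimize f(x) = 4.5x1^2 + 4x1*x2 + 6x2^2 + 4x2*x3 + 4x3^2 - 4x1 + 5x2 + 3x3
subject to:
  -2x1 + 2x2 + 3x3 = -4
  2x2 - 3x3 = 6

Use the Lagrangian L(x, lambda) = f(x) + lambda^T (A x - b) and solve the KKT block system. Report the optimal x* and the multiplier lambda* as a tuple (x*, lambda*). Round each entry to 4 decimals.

Form the Lagrangian:
  L(x, lambda) = (1/2) x^T Q x + c^T x + lambda^T (A x - b)
Stationarity (grad_x L = 0): Q x + c + A^T lambda = 0.
Primal feasibility: A x = b.

This gives the KKT block system:
  [ Q   A^T ] [ x     ]   [-c ]
  [ A    0  ] [ lambda ] = [ b ]

Solving the linear system:
  x*      = (0.1433, 0.5716, -1.6189)
  lambda* = (-0.2119, -2.7668)
  f(x*)   = 6.5907

x* = (0.1433, 0.5716, -1.6189), lambda* = (-0.2119, -2.7668)


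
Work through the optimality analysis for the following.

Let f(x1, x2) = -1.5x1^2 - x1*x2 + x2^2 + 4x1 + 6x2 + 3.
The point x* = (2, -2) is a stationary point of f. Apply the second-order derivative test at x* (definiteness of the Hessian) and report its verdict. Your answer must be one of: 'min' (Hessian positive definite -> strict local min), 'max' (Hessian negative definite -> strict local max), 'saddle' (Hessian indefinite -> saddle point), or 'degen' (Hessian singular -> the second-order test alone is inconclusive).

Compute the Hessian H = grad^2 f:
  H = [[-3, -1], [-1, 2]]
Verify stationarity: grad f(x*) = H x* + g = (0, 0).
Eigenvalues of H: -3.1926, 2.1926.
Eigenvalues have mixed signs, so H is indefinite -> x* is a saddle point.

saddle


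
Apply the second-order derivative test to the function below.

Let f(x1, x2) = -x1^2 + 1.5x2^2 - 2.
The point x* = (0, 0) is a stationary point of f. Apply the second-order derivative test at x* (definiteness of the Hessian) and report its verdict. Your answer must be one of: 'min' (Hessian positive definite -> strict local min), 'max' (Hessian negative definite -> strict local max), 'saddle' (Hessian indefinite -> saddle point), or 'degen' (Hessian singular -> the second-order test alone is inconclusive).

Compute the Hessian H = grad^2 f:
  H = [[-2, 0], [0, 3]]
Verify stationarity: grad f(x*) = H x* + g = (0, 0).
Eigenvalues of H: -2, 3.
Eigenvalues have mixed signs, so H is indefinite -> x* is a saddle point.

saddle


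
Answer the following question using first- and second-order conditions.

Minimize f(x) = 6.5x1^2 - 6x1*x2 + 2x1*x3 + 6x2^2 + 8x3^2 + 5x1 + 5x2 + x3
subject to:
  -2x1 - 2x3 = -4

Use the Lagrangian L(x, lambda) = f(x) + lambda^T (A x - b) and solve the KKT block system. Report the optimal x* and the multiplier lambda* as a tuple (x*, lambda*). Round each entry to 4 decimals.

Form the Lagrangian:
  L(x, lambda) = (1/2) x^T Q x + c^T x + lambda^T (A x - b)
Stationarity (grad_x L = 0): Q x + c + A^T lambda = 0.
Primal feasibility: A x = b.

This gives the KKT block system:
  [ Q   A^T ] [ x     ]   [-c ]
  [ A    0  ] [ lambda ] = [ b ]

Solving the linear system:
  x*      = (0.9773, 0.072, 1.0227)
  lambda* = (9.6591)
  f(x*)   = 22.4527

x* = (0.9773, 0.072, 1.0227), lambda* = (9.6591)


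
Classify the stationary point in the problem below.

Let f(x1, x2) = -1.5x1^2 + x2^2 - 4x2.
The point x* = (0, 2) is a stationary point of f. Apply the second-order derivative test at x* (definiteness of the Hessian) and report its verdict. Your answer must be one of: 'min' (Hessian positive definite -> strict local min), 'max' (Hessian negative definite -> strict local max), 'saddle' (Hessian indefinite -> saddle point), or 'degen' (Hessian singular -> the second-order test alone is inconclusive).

Compute the Hessian H = grad^2 f:
  H = [[-3, 0], [0, 2]]
Verify stationarity: grad f(x*) = H x* + g = (0, 0).
Eigenvalues of H: -3, 2.
Eigenvalues have mixed signs, so H is indefinite -> x* is a saddle point.

saddle


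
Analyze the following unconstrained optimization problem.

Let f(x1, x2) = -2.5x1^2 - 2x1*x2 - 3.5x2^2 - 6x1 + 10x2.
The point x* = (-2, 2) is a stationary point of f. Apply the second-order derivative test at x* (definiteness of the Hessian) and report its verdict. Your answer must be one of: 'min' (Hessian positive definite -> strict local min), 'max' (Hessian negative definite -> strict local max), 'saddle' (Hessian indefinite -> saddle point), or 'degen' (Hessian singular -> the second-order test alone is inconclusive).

Compute the Hessian H = grad^2 f:
  H = [[-5, -2], [-2, -7]]
Verify stationarity: grad f(x*) = H x* + g = (0, 0).
Eigenvalues of H: -8.2361, -3.7639.
Both eigenvalues < 0, so H is negative definite -> x* is a strict local max.

max


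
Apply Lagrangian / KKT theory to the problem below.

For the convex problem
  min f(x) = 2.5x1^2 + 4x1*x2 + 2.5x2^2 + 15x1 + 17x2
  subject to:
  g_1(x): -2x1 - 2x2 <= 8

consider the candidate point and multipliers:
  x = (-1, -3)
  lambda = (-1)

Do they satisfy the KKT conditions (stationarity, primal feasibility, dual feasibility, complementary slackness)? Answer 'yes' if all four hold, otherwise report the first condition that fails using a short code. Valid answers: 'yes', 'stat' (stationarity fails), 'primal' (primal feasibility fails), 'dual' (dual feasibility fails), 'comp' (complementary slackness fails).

Gradient of f: grad f(x) = Q x + c = (-2, -2)
Constraint values g_i(x) = a_i^T x - b_i:
  g_1((-1, -3)) = 0
Stationarity residual: grad f(x) + sum_i lambda_i a_i = (0, 0)
  -> stationarity OK
Primal feasibility (all g_i <= 0): OK
Dual feasibility (all lambda_i >= 0): FAILS
Complementary slackness (lambda_i * g_i(x) = 0 for all i): OK

Verdict: the first failing condition is dual_feasibility -> dual.

dual


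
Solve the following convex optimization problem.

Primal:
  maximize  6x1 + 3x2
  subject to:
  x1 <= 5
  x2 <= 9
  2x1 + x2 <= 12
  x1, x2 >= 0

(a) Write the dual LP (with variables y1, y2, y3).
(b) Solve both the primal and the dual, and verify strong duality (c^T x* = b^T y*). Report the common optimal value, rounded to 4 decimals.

The standard primal-dual pair for 'max c^T x s.t. A x <= b, x >= 0' is:
  Dual:  min b^T y  s.t.  A^T y >= c,  y >= 0.

So the dual LP is:
  minimize  5y1 + 9y2 + 12y3
  subject to:
    y1 + 2y3 >= 6
    y2 + y3 >= 3
    y1, y2, y3 >= 0

Solving the primal: x* = (1.5, 9).
  primal value c^T x* = 36.
Solving the dual: y* = (0, 0, 3).
  dual value b^T y* = 36.
Strong duality: c^T x* = b^T y*. Confirmed.

36


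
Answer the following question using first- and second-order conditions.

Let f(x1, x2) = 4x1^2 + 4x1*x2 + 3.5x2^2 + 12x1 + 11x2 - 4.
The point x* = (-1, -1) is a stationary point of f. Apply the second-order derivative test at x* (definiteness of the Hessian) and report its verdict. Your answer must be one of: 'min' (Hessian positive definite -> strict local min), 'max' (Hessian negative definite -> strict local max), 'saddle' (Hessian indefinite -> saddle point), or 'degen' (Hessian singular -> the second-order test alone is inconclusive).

Compute the Hessian H = grad^2 f:
  H = [[8, 4], [4, 7]]
Verify stationarity: grad f(x*) = H x* + g = (0, 0).
Eigenvalues of H: 3.4689, 11.5311.
Both eigenvalues > 0, so H is positive definite -> x* is a strict local min.

min


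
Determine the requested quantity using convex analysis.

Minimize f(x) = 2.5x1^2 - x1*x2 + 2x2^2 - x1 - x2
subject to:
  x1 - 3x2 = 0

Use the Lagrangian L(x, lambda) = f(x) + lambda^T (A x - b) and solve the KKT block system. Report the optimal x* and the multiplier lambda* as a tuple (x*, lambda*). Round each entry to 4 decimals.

Form the Lagrangian:
  L(x, lambda) = (1/2) x^T Q x + c^T x + lambda^T (A x - b)
Stationarity (grad_x L = 0): Q x + c + A^T lambda = 0.
Primal feasibility: A x = b.

This gives the KKT block system:
  [ Q   A^T ] [ x     ]   [-c ]
  [ A    0  ] [ lambda ] = [ b ]

Solving the linear system:
  x*      = (0.2791, 0.093)
  lambda* = (-0.3023)
  f(x*)   = -0.186

x* = (0.2791, 0.093), lambda* = (-0.3023)


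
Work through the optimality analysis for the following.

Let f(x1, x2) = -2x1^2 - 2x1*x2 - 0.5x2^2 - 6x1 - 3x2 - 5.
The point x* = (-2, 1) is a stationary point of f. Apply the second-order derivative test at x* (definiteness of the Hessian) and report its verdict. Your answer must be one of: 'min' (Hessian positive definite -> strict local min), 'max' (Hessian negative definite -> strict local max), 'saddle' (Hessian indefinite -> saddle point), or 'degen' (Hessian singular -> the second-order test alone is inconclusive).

Compute the Hessian H = grad^2 f:
  H = [[-4, -2], [-2, -1]]
Verify stationarity: grad f(x*) = H x* + g = (0, 0).
Eigenvalues of H: -5, 0.
H has a zero eigenvalue (singular; negative semidefinite but not definite), so H is neither positive definite, negative definite, nor indefinite. The second-order test alone is inconclusive -> degen.
(Indeed, f is constant along the null direction of H through x*, so x* is not a strict local extremum.)

degen


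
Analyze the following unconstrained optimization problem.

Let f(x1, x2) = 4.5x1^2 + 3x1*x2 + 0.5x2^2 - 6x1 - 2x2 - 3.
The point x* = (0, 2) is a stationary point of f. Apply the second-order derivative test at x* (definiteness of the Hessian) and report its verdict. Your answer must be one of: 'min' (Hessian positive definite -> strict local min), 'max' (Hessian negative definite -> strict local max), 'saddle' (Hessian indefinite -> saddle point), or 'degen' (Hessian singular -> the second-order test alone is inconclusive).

Compute the Hessian H = grad^2 f:
  H = [[9, 3], [3, 1]]
Verify stationarity: grad f(x*) = H x* + g = (0, 0).
Eigenvalues of H: 0, 10.
H has a zero eigenvalue (singular; positive semidefinite but not definite), so H is neither positive definite, negative definite, nor indefinite. The second-order test alone is inconclusive -> degen.
(Indeed, f is constant along the null direction of H through x*, so x* is not a strict local extremum.)

degen


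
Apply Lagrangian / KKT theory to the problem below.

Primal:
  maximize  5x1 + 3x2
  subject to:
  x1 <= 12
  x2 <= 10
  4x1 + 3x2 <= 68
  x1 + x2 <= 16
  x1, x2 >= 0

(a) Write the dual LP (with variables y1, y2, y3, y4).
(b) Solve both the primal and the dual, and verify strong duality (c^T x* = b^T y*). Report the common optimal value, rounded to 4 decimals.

The standard primal-dual pair for 'max c^T x s.t. A x <= b, x >= 0' is:
  Dual:  min b^T y  s.t.  A^T y >= c,  y >= 0.

So the dual LP is:
  minimize  12y1 + 10y2 + 68y3 + 16y4
  subject to:
    y1 + 4y3 + y4 >= 5
    y2 + 3y3 + y4 >= 3
    y1, y2, y3, y4 >= 0

Solving the primal: x* = (12, 4).
  primal value c^T x* = 72.
Solving the dual: y* = (2, 0, 0, 3).
  dual value b^T y* = 72.
Strong duality: c^T x* = b^T y*. Confirmed.

72


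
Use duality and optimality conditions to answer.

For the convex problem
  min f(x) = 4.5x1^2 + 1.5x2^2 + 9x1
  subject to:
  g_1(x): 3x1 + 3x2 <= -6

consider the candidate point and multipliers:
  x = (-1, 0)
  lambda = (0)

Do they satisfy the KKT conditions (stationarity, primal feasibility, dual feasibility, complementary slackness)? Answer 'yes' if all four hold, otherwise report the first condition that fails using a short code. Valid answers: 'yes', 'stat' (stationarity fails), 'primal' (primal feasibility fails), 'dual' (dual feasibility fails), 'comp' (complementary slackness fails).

Gradient of f: grad f(x) = Q x + c = (0, 0)
Constraint values g_i(x) = a_i^T x - b_i:
  g_1((-1, 0)) = 3
Stationarity residual: grad f(x) + sum_i lambda_i a_i = (0, 0)
  -> stationarity OK
Primal feasibility (all g_i <= 0): FAILS
Dual feasibility (all lambda_i >= 0): OK
Complementary slackness (lambda_i * g_i(x) = 0 for all i): OK

Verdict: the first failing condition is primal_feasibility -> primal.

primal


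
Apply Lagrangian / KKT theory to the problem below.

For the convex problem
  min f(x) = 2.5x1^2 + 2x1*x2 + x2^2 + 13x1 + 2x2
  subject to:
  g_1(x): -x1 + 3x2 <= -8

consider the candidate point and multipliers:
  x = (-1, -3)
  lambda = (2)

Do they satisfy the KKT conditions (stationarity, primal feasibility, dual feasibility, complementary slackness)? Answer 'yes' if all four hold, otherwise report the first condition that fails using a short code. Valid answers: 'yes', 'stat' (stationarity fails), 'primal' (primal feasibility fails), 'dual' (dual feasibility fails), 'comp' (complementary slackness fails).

Gradient of f: grad f(x) = Q x + c = (2, -6)
Constraint values g_i(x) = a_i^T x - b_i:
  g_1((-1, -3)) = 0
Stationarity residual: grad f(x) + sum_i lambda_i a_i = (0, 0)
  -> stationarity OK
Primal feasibility (all g_i <= 0): OK
Dual feasibility (all lambda_i >= 0): OK
Complementary slackness (lambda_i * g_i(x) = 0 for all i): OK

Verdict: yes, KKT holds.

yes


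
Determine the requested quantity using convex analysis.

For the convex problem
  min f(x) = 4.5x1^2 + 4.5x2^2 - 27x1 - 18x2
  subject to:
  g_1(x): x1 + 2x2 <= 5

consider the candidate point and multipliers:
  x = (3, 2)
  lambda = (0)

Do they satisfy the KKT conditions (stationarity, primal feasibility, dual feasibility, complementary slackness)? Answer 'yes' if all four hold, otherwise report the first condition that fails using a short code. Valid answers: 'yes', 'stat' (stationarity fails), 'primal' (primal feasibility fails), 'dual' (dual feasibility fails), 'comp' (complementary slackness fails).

Gradient of f: grad f(x) = Q x + c = (0, 0)
Constraint values g_i(x) = a_i^T x - b_i:
  g_1((3, 2)) = 2
Stationarity residual: grad f(x) + sum_i lambda_i a_i = (0, 0)
  -> stationarity OK
Primal feasibility (all g_i <= 0): FAILS
Dual feasibility (all lambda_i >= 0): OK
Complementary slackness (lambda_i * g_i(x) = 0 for all i): OK

Verdict: the first failing condition is primal_feasibility -> primal.

primal


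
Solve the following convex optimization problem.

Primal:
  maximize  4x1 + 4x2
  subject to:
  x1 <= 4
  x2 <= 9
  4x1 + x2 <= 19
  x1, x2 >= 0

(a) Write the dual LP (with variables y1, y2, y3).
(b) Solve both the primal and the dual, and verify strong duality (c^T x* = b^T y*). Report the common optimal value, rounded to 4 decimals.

The standard primal-dual pair for 'max c^T x s.t. A x <= b, x >= 0' is:
  Dual:  min b^T y  s.t.  A^T y >= c,  y >= 0.

So the dual LP is:
  minimize  4y1 + 9y2 + 19y3
  subject to:
    y1 + 4y3 >= 4
    y2 + y3 >= 4
    y1, y2, y3 >= 0

Solving the primal: x* = (2.5, 9).
  primal value c^T x* = 46.
Solving the dual: y* = (0, 3, 1).
  dual value b^T y* = 46.
Strong duality: c^T x* = b^T y*. Confirmed.

46


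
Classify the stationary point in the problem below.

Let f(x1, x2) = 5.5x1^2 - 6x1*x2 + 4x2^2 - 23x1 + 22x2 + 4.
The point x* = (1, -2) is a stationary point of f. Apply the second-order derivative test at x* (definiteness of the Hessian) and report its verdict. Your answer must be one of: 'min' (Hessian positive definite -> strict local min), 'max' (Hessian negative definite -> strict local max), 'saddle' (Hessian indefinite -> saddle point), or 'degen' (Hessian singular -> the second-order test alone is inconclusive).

Compute the Hessian H = grad^2 f:
  H = [[11, -6], [-6, 8]]
Verify stationarity: grad f(x*) = H x* + g = (0, 0).
Eigenvalues of H: 3.3153, 15.6847.
Both eigenvalues > 0, so H is positive definite -> x* is a strict local min.

min


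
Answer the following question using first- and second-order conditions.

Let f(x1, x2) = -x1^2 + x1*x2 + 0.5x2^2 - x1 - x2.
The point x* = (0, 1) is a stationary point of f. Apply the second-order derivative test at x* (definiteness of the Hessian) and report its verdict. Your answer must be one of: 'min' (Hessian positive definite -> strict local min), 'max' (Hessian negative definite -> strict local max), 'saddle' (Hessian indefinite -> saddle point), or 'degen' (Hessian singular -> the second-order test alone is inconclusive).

Compute the Hessian H = grad^2 f:
  H = [[-2, 1], [1, 1]]
Verify stationarity: grad f(x*) = H x* + g = (0, 0).
Eigenvalues of H: -2.3028, 1.3028.
Eigenvalues have mixed signs, so H is indefinite -> x* is a saddle point.

saddle


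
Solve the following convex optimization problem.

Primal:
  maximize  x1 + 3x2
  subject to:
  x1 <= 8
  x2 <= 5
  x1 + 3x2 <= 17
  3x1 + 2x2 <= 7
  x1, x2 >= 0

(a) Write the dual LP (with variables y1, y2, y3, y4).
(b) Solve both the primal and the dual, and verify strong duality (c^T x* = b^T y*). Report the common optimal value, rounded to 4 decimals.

The standard primal-dual pair for 'max c^T x s.t. A x <= b, x >= 0' is:
  Dual:  min b^T y  s.t.  A^T y >= c,  y >= 0.

So the dual LP is:
  minimize  8y1 + 5y2 + 17y3 + 7y4
  subject to:
    y1 + y3 + 3y4 >= 1
    y2 + 3y3 + 2y4 >= 3
    y1, y2, y3, y4 >= 0

Solving the primal: x* = (0, 3.5).
  primal value c^T x* = 10.5.
Solving the dual: y* = (0, 0, 0, 1.5).
  dual value b^T y* = 10.5.
Strong duality: c^T x* = b^T y*. Confirmed.

10.5


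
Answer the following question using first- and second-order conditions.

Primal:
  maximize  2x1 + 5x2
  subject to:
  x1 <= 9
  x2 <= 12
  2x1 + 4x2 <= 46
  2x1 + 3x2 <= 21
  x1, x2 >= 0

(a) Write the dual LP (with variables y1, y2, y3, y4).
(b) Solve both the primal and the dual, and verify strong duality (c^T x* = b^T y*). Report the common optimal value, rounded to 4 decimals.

The standard primal-dual pair for 'max c^T x s.t. A x <= b, x >= 0' is:
  Dual:  min b^T y  s.t.  A^T y >= c,  y >= 0.

So the dual LP is:
  minimize  9y1 + 12y2 + 46y3 + 21y4
  subject to:
    y1 + 2y3 + 2y4 >= 2
    y2 + 4y3 + 3y4 >= 5
    y1, y2, y3, y4 >= 0

Solving the primal: x* = (0, 7).
  primal value c^T x* = 35.
Solving the dual: y* = (0, 0, 0, 1.6667).
  dual value b^T y* = 35.
Strong duality: c^T x* = b^T y*. Confirmed.

35


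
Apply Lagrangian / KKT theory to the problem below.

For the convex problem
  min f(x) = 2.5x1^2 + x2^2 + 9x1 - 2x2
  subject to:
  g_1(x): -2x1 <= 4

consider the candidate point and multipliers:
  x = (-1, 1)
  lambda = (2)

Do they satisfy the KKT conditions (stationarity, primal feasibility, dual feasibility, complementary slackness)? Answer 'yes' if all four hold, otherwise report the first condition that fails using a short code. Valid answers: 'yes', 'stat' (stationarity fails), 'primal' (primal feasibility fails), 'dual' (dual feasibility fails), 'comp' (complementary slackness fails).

Gradient of f: grad f(x) = Q x + c = (4, 0)
Constraint values g_i(x) = a_i^T x - b_i:
  g_1((-1, 1)) = -2
Stationarity residual: grad f(x) + sum_i lambda_i a_i = (0, 0)
  -> stationarity OK
Primal feasibility (all g_i <= 0): OK
Dual feasibility (all lambda_i >= 0): OK
Complementary slackness (lambda_i * g_i(x) = 0 for all i): FAILS

Verdict: the first failing condition is complementary_slackness -> comp.

comp
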